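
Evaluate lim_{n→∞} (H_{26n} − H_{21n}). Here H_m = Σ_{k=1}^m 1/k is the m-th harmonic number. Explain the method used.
lim = ln(26/21)

Euler-Maclaurin gives H_m = ln m + γ + 1/(2m) + O(1/m^2). The γ and O(1/m) terms cancel in the difference:
  H_{26n} − H_{21n} = ln(26n) − ln(21n) + O(1/n) = ln(26/21) + O(1/n).
Hence the limit is ln(26/21).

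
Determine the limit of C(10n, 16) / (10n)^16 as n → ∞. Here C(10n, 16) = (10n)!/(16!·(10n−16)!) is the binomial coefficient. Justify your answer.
lim = 1/16! = 1/20922789888000

With N = 10n → ∞: C(N, 16) / N^16 = [N(N−1)…(N−15)] / (16! · N^16) = (1/16!) · 1 · (1 − 1/(10n)) · … · (1 − 15/(10n)). Each factor → 1 as N → ∞, so the limit is 1/16! = 1/20922789888000.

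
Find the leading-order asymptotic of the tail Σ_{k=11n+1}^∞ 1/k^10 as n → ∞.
Σ_{k>11n} 1/k^10 ~ 1/(9 · (11n)^9)

Compare to the integral: ∫_{11n}^∞ x^(−10) dx = [−x^(−9)/9]_{11n}^∞ = 1/((10−1)·(11n)^9). Euler-Maclaurin then gives
  Σ_{k>11n} 1/k^10 = ∫_{11n}^∞ dx/x^10 − 1/(2·(11n)^10) + O(1/(11n)^11).
(Equivalently this is ζ(10) − Σ_{k≤11n} 1/k^10.)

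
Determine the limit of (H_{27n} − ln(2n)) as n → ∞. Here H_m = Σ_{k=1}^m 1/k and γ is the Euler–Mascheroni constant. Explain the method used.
lim = ln(27/2) + γ

By Euler-Maclaurin, H_m = ln m + γ + O(1/m). So
  H_{27n} − ln(2n) = ln(27n) + γ − ln(2n) + O(1/n)
                       = ln(27/2) + γ + O(1/n).
Hence the limit is ln(27/2) + γ.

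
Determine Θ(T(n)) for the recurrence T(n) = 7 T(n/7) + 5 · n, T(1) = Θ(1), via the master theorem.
T(n) = Θ(n log n)

log_7 7 = 1, and f(n) = 5 · n = Θ(n^(log_7 7)). This is Case 2 of the master theorem: T(n) = Θ(f(n) · log n) = Θ(n log n).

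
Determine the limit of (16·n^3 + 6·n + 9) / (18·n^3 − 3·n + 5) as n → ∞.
lim = 16/18 = 8/9

For large n the leading n^3 terms dominate both numerator and denominator. Dividing top and bottom by n^3, every other term tends to 0, leaving 16/18 = 8/9.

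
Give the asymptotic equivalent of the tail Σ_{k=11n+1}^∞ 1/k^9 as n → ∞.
Σ_{k>11n} 1/k^9 ~ 1/(8 · (11n)^8)

Compare to the integral: ∫_{11n}^∞ x^(−9) dx = [−x^(−8)/8]_{11n}^∞ = 1/((9−1)·(11n)^8). Euler-Maclaurin then gives
  Σ_{k>11n} 1/k^9 = ∫_{11n}^∞ dx/x^9 − 1/(2·(11n)^9) + O(1/(11n)^10).
(Equivalently this is ζ(9) − Σ_{k≤11n} 1/k^9.)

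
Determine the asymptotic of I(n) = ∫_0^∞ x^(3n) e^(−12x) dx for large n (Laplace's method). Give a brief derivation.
I(n) ~ (sqrt(2π·3n) / 12) · (3n/(12e))^(3n)

Write the integrand as exp(3n ln x − 12x) and set f(x) = 3n ln x − 12x. Then f'(x) = 3n/x − 12 = 0 at x* = 3n/12, and f''(x*) = −3n/x*^2 = −12^2/(3n). Laplace's method (interior maximum) gives
  I(n) ~ e^(f(x*)) · sqrt(2π / |f''(x*)|)
        = exp(3n ln(3n/12) − 3n) · sqrt(2π · 3n / 12^2)
        = (3n/12)^(3n) e^(−3n) · sqrt(2π·3n) / 12
        = (sqrt(2π·3n) / 12) · (3n/(12e))^(3n).
This matches Γ(3n+1)/12^(3n+1) with Stirling applied to Γ.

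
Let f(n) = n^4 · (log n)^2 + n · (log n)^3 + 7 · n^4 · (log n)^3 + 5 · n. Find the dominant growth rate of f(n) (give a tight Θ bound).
f(n) ∈ Θ(n^4 · (log n)^3)

Compare the terms by growth order. For large n, n^a · (log n)^b dominates n^a' · (log n)^b' iff a > a', or (a = a' and b > b'). Ranking the 4 terms shows the dominant one is 7 · n^4 · (log n)^3. Hence f(n) ∈ Θ(n^4 · (log n)^3).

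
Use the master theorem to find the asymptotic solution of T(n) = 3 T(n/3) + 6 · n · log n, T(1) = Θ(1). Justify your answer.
T(n) = Θ(n · (log n)^2)

Here log_3 3 = 1 and f(n) = 6 · n · log n = Θ(n^(log_3 3) · (log n)^1). This is the extended Case 2 of the master theorem (f matches the critical exponent up to log factors), giving T(n) = Θ(n^(log_3 3) · (log n)^(1+1)) = Θ(n · (log n)^2).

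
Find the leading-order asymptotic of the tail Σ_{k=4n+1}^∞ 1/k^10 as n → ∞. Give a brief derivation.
Σ_{k>4n} 1/k^10 ~ 1/(9 · (4n)^9)

Compare to the integral: ∫_{4n}^∞ x^(−10) dx = [−x^(−9)/9]_{4n}^∞ = 1/((10−1)·(4n)^9). Euler-Maclaurin then gives
  Σ_{k>4n} 1/k^10 = ∫_{4n}^∞ dx/x^10 − 1/(2·(4n)^10) + O(1/(4n)^11).
(Equivalently this is ζ(10) − Σ_{k≤4n} 1/k^10.)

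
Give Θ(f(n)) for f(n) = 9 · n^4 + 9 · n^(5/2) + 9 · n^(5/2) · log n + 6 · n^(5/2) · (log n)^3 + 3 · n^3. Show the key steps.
f(n) ∈ Θ(n^4)

Compare the terms by growth order. For large n, n^a · (log n)^b dominates n^a' · (log n)^b' iff a > a', or (a = a' and b > b'). Ranking the 5 terms shows the dominant one is 9 · n^4. Hence f(n) ∈ Θ(n^4).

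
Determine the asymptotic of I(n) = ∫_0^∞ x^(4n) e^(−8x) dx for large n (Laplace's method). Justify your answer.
I(n) ~ (sqrt(2π·4n) / 8) · (4n/(8e))^(4n)

Write the integrand as exp(4n ln x − 8x) and set f(x) = 4n ln x − 8x. Then f'(x) = 4n/x − 8 = 0 at x* = 4n/8, and f''(x*) = −4n/x*^2 = −8^2/(4n). Laplace's method (interior maximum) gives
  I(n) ~ e^(f(x*)) · sqrt(2π / |f''(x*)|)
        = exp(4n ln(4n/8) − 4n) · sqrt(2π · 4n / 8^2)
        = (4n/8)^(4n) e^(−4n) · sqrt(2π·4n) / 8
        = (sqrt(2π·4n) / 8) · (4n/(8e))^(4n).
This matches Γ(4n+1)/8^(4n+1) with Stirling applied to Γ.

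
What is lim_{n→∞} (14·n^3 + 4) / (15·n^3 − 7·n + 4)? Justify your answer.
lim = 14/15

For large n the leading n^3 terms dominate both numerator and denominator. Dividing top and bottom by n^3, every other term tends to 0, leaving 14/15.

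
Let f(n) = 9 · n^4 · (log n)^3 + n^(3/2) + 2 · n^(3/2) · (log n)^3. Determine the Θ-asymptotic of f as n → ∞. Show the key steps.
f(n) ∈ Θ(n^4 · (log n)^3)

Compare the terms by growth order. For large n, n^a · (log n)^b dominates n^a' · (log n)^b' iff a > a', or (a = a' and b > b'). Ranking the 3 terms shows the dominant one is 9 · n^4 · (log n)^3. Hence f(n) ∈ Θ(n^4 · (log n)^3).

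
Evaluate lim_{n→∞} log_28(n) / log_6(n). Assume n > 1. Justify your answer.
lim = ln(6) / ln(28) = log_28(6)

Change of base: log_28(n) = ln n / ln 28 and log_6(n) = ln n / ln 6. The ratio is (ln n / ln 28) · (ln 6 / ln n) = ln 6 / ln 28, a constant independent of n. So the limit is ln 6 / ln 28 = log_28(6).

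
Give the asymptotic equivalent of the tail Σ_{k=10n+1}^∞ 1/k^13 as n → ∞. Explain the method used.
Σ_{k>10n} 1/k^13 ~ 1/(12 · (10n)^12)

Compare to the integral: ∫_{10n}^∞ x^(−13) dx = [−x^(−12)/12]_{10n}^∞ = 1/((13−1)·(10n)^12). Euler-Maclaurin then gives
  Σ_{k>10n} 1/k^13 = ∫_{10n}^∞ dx/x^13 − 1/(2·(10n)^13) + O(1/(10n)^14).
(Equivalently this is ζ(13) − Σ_{k≤10n} 1/k^13.)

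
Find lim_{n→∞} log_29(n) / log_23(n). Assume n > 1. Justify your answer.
lim = ln(23) / ln(29) = log_29(23)

Change of base: log_29(n) = ln n / ln 29 and log_23(n) = ln n / ln 23. The ratio is (ln n / ln 29) · (ln 23 / ln n) = ln 23 / ln 29, a constant independent of n. So the limit is ln 23 / ln 29 = log_29(23).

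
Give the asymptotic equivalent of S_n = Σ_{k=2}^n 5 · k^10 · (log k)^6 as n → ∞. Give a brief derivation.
S_n ~ 5 · n^11 · (log n)^6 / 11

By integral comparison, S_n = ∫_1^n 5 · x^10 · (log x)^6 dx + O(n^10 · (log n)^6). For the integral, the leading term of ∫_1^n x^10 (log x)^6 dx is n^11/11 · (log n)^6 (by repeated integration by parts; each step lowers the log-exponent and produces a relatively O(1/log n) correction). Hence S_n ~ 5 · n^11 · (log n)^6 / 11.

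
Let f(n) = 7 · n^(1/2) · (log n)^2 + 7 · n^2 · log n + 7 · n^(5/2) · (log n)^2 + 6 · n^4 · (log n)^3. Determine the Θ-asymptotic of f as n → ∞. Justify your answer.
f(n) ∈ Θ(n^4 · (log n)^3)

Compare the terms by growth order. For large n, n^a · (log n)^b dominates n^a' · (log n)^b' iff a > a', or (a = a' and b > b'). Ranking the 4 terms shows the dominant one is 6 · n^4 · (log n)^3. Hence f(n) ∈ Θ(n^4 · (log n)^3).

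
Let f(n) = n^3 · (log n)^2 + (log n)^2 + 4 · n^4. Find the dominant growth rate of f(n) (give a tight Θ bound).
f(n) ∈ Θ(n^4)

Compare the terms by growth order. For large n, n^a · (log n)^b dominates n^a' · (log n)^b' iff a > a', or (a = a' and b > b'). Ranking the 3 terms shows the dominant one is 4 · n^4. Hence f(n) ∈ Θ(n^4).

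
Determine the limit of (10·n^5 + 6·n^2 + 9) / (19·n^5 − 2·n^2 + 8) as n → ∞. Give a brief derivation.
lim = 10/19

For large n the leading n^5 terms dominate both numerator and denominator. Dividing top and bottom by n^5, every other term tends to 0, leaving 10/19.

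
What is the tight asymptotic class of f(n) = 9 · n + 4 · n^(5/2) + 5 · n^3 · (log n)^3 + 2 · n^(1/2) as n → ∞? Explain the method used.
f(n) ∈ Θ(n^3 · (log n)^3)

Compare the terms by growth order. For large n, n^a · (log n)^b dominates n^a' · (log n)^b' iff a > a', or (a = a' and b > b'). Ranking the 4 terms shows the dominant one is 5 · n^3 · (log n)^3. Hence f(n) ∈ Θ(n^3 · (log n)^3).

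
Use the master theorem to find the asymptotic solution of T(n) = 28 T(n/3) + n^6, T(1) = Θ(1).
T(n) = Θ(n^6)

log_3 28 ≈ 3.033. f(n) = n^6 dominates n^(log_3 28) since 6 > 3.033, and the regularity condition a·f(n/b) = 28·(n/3)^6 = (28/729)·n^6 ≤ c·f(n) holds with c = 28/729 ≈ 0.0384 < 1. So this is Case 3: T(n) = Θ(f(n)) = Θ(n^6).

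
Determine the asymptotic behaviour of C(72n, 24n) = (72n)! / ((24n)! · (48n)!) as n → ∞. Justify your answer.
C(72n, 24n) ~ (27/4)^(24n) · sqrt(3/(4π·24n))

Write N = 24n. Apply Stirling to each factorial:
  (3N)! ~ sqrt(2π·3N) · (3N/e)^(3N),
  N! ~ sqrt(2π N) · (N/e)^N,
  (2N)! ~ sqrt(2π·2N) · (2N/e)^(2N).
The exponential factors combine to (3N)^(3N) / (N^N · (2N)^(2N)) = 3^(3N)/2^(2N) = (3^3/2^2)^N = (27/4)^N.
The square-root prefactors combine to sqrt(2π·3N) / (sqrt(2π N)·sqrt(2π·2N)) = sqrt(3 / (2π·2·N)) = sqrt(3/(4π·24n)).
Substituting N = 24n: C(72n, 24n) ~ (27/4)^(24n) · sqrt(3/(4π·24n)).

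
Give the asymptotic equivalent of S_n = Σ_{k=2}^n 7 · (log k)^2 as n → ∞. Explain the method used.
S_n ~ 7 · n · (log n)^2

By integral comparison, S_n = ∫_1^n 7 · (log x)^2 dx + O((log n)^2). For the integral, the leading term of ∫_1^n (log x)^2 dx is n · (log n)^2 (by repeated integration by parts; each step lowers the log-exponent and produces a relatively O(1/log n) correction). Hence S_n ~ 7 · n · (log n)^2.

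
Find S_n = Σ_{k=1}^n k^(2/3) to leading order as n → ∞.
S_n ~ (3/5) · n^(5/3)

Integral comparison: Σ_{k=1}^n k^(2/3) = ∫_0^n x^(2/3) dx + O(n^(2/3)). The integral is n^(1 + 2/3) / (1 + 2/3) = n^((2+3)/3) / ((2+3)/3) = (3/5) · n^(5/3).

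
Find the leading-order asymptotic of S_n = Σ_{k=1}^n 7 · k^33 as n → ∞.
S_n ~ 7 · n^34 / 34

By integral comparison (Euler-Maclaurin), Σ_{k=1}^n 7 · k^33 = 7 · ∫_0^n x^33 dx + O(n^33) = 7 · n^34/34 + O(n^33). (Equivalently, Faulhaber's formula gives the same leading term.)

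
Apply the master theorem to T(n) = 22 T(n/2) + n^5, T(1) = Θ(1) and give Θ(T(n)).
T(n) = Θ(n^5)

log_2 22 ≈ 4.459. f(n) = n^5 dominates n^(log_2 22) since 5 > 4.459, and the regularity condition a·f(n/b) = 22·(n/2)^5 = (22/32)·n^5 ≤ c·f(n) holds with c = 22/32 ≈ 0.688 < 1. So this is Case 3: T(n) = Θ(f(n)) = Θ(n^5).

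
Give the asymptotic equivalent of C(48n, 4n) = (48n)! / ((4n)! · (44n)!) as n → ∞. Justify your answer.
C(48n, 4n) ~ (8916100448256/285311670611)^(4n) · sqrt(6/(11π·4n))

Write N = 4n. Apply Stirling to each factorial:
  (12N)! ~ sqrt(2π·12N) · (12N/e)^(12N),
  N! ~ sqrt(2π N) · (N/e)^N,
  (11N)! ~ sqrt(2π·11N) · (11N/e)^(11N).
The exponential factors combine to (12N)^(12N) / (N^N · (11N)^(11N)) = 12^(12N)/11^(11N) = (12^12/11^11)^N = (8916100448256/285311670611)^N.
The square-root prefactors combine to sqrt(2π·12N) / (sqrt(2π N)·sqrt(2π·11N)) = sqrt(12 / (2π·11·N)) = sqrt(6/(11π·4n)).
Substituting N = 4n: C(48n, 4n) ~ (8916100448256/285311670611)^(4n) · sqrt(6/(11π·4n)).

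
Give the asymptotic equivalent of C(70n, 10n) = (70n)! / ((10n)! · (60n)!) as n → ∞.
C(70n, 10n) ~ (823543/46656)^(10n) · sqrt(7/(12π·10n))

Write N = 10n. Apply Stirling to each factorial:
  (7N)! ~ sqrt(2π·7N) · (7N/e)^(7N),
  N! ~ sqrt(2π N) · (N/e)^N,
  (6N)! ~ sqrt(2π·6N) · (6N/e)^(6N).
The exponential factors combine to (7N)^(7N) / (N^N · (6N)^(6N)) = 7^(7N)/6^(6N) = (7^7/6^6)^N = (823543/46656)^N.
The square-root prefactors combine to sqrt(2π·7N) / (sqrt(2π N)·sqrt(2π·6N)) = sqrt(7 / (2π·6·N)) = sqrt(7/(12π·10n)).
Substituting N = 10n: C(70n, 10n) ~ (823543/46656)^(10n) · sqrt(7/(12π·10n)).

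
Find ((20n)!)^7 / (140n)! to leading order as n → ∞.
((20n)!)^7/(140n)! ~ ((2π·20n)^(6/2) / sqrt(7)) · 7^(−7·20n)  →  0

Write N = 20n. Stirling: N! ~ sqrt(2π N)(N/e)^N and (7N)! ~ sqrt(2π·7N)·(7N/e)^(7N).
  (N!)^7/(7N)! ~ (2π N)^(7/2) (N/e)^(7N) / [sqrt(2π·7N) (7N/e)^(7N)]
     = (2π N)^(7/2) / sqrt(2π·7N) · (N/(7N))^(7N)
     = (2π N)^((7−1)/2) / sqrt(7) · 7^(−7N).
Since 7^7 > 1, the factor 7^(−7N) decays exponentially, so the ratio → 0. Substituting N = 20n gives the stated form.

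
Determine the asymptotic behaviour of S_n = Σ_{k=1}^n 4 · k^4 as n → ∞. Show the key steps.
S_n ~ 4 · n^5 / 5

By integral comparison (Euler-Maclaurin), Σ_{k=1}^n 4 · k^4 = 4 · ∫_0^n x^4 dx + O(n^4) = 4 · n^5/5 + O(n^4). (Equivalently, Faulhaber's formula gives the same leading term.)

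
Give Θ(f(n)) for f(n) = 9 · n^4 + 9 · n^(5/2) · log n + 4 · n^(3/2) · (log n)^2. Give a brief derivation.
f(n) ∈ Θ(n^4)

Compare the terms by growth order. For large n, n^a · (log n)^b dominates n^a' · (log n)^b' iff a > a', or (a = a' and b > b'). Ranking the 3 terms shows the dominant one is 9 · n^4. Hence f(n) ∈ Θ(n^4).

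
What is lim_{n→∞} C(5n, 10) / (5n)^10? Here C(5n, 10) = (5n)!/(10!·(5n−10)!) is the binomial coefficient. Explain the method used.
lim = 1/10! = 1/3628800

With N = 5n → ∞: C(N, 10) / N^10 = [N(N−1)…(N−9)] / (10! · N^10) = (1/10!) · 1 · (1 − 1/(5n)) · … · (1 − 9/(5n)). Each factor → 1 as N → ∞, so the limit is 1/10! = 1/3628800.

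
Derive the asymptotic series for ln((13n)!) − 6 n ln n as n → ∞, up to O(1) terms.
ln((13n)!) − 6 n ln n = 7 n ln n + 13(ln 13 − 1) n + (1/2) ln(2π·13n) + O(1/n)

Stirling: ln((13n)!) = 13n ln(13n) − 13n + (1/2) ln(2π·13n) + O(1/n).
Expand 13n ln(13n) = 13n (ln n + ln 13) = 13n ln n + 13n ln 13.
Subtract 6n ln n: leading term is (13 − 6) n ln n = 7 n ln n. The next term is 13n ln 13 − 13n = 13(ln 13 − 1) n. Then the (1/2) ln(2π·13n) correction.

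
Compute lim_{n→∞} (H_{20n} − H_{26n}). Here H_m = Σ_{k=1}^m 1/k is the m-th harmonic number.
lim = ln(20/26) = ln(10/13)

Euler-Maclaurin gives H_m = ln m + γ + 1/(2m) + O(1/m^2). The γ and O(1/m) terms cancel in the difference:
  H_{20n} − H_{26n} = ln(20n) − ln(26n) + O(1/n) = ln(20/26) + O(1/n).
Hence the limit is ln(20/26) = ln(10/13).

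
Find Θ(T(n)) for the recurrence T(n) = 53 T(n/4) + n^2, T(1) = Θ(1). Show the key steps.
T(n) = Θ(n^(log_4 53))

Master theorem: compare f(n) = n^2 to n^(log_4 53) where log_4 53 ≈ 2.864. Since 2 < log_4 53, we have f(n) = O(n^(log_4 53 − ε)) for some ε > 0 — Case 1. Hence T(n) = Θ(n^(log_4 53)).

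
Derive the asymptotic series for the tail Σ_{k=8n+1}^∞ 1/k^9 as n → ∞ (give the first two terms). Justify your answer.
Σ_{k>8n} 1/k^9 = 1/(8 · (8n)^8) − 1/(2 · (8n)^9) + O(1/(8n)^10)

Compare to the integral: ∫_{8n}^∞ x^(−9) dx = [−x^(−8)/8]_{8n}^∞ = 1/((9−1)·(8n)^8). The Euler-Maclaurin correction adds −f(8n)/2 = −1/(2·(8n)^9). Euler-Maclaurin then gives
  Σ_{k>8n} 1/k^9 = ∫_{8n}^∞ dx/x^9 − 1/(2·(8n)^9) + O(1/(8n)^10).
(Equivalently this is ζ(9) − Σ_{k≤8n} 1/k^9.)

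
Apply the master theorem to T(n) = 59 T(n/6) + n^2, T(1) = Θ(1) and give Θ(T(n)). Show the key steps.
T(n) = Θ(n^(log_6 59))

Master theorem: compare f(n) = n^2 to n^(log_6 59) where log_6 59 ≈ 2.276. Since 2 < log_6 59, we have f(n) = O(n^(log_6 59 − ε)) for some ε > 0 — Case 1. Hence T(n) = Θ(n^(log_6 59)).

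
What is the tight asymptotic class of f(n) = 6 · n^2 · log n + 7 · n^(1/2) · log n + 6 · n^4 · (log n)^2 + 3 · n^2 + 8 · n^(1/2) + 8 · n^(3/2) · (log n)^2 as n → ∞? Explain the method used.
f(n) ∈ Θ(n^4 · (log n)^2)

Compare the terms by growth order. For large n, n^a · (log n)^b dominates n^a' · (log n)^b' iff a > a', or (a = a' and b > b'). Ranking the 6 terms shows the dominant one is 6 · n^4 · (log n)^2. Hence f(n) ∈ Θ(n^4 · (log n)^2).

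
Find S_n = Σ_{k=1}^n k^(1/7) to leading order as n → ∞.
S_n ~ (7/8) · n^(8/7)

Integral comparison: Σ_{k=1}^n k^(1/7) = ∫_0^n x^(1/7) dx + O(n^(1/7)). The integral is n^(1 + 1/7) / (1 + 1/7) = n^((1+7)/7) / ((1+7)/7) = (7/8) · n^(8/7).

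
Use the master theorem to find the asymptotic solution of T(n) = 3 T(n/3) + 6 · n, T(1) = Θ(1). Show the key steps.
T(n) = Θ(n log n)

log_3 3 = 1, and f(n) = 6 · n = Θ(n^(log_3 3)). This is Case 2 of the master theorem: T(n) = Θ(f(n) · log n) = Θ(n log n).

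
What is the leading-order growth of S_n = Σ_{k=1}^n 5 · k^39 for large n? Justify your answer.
S_n ~ n^40 / 8

By integral comparison (Euler-Maclaurin), Σ_{k=1}^n 5 · k^39 = 5 · ∫_0^n x^39 dx + O(n^39) = 5 · n^40/40 = n^40 / 8 + O(n^39). (Equivalently, Faulhaber's formula gives the same leading term.)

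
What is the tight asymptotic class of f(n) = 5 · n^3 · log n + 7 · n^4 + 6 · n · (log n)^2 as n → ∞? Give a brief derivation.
f(n) ∈ Θ(n^4)

Compare the terms by growth order. For large n, n^a · (log n)^b dominates n^a' · (log n)^b' iff a > a', or (a = a' and b > b'). Ranking the 3 terms shows the dominant one is 7 · n^4. Hence f(n) ∈ Θ(n^4).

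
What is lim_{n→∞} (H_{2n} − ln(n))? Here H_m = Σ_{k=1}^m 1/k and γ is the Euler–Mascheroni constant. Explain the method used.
lim = ln 2 + γ

By Euler-Maclaurin, H_m = ln m + γ + O(1/m). So
  H_{2n} − ln(n) = ln(2n) + γ − ln(n) + O(1/n)
                       = ln(2/1) + γ + O(1/n).
Hence the limit is ln(2/1) + γ.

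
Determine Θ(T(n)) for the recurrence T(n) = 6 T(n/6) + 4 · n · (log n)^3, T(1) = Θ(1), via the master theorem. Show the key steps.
T(n) = Θ(n · (log n)^4)

Here log_6 6 = 1 and f(n) = 4 · n · (log n)^3 = Θ(n^(log_6 6) · (log n)^3). This is the extended Case 2 of the master theorem (f matches the critical exponent up to log factors), giving T(n) = Θ(n^(log_6 6) · (log n)^(3+1)) = Θ(n · (log n)^4).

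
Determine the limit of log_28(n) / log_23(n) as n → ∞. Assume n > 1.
lim = ln(23) / ln(28) = log_28(23)

Change of base: log_28(n) = ln n / ln 28 and log_23(n) = ln n / ln 23. The ratio is (ln n / ln 28) · (ln 23 / ln n) = ln 23 / ln 28, a constant independent of n. So the limit is ln 23 / ln 28 = log_28(23).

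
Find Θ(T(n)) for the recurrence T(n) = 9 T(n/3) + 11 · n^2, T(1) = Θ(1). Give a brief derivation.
T(n) = Θ(n^2 log n)

log_3 9 = 2, and f(n) = 11 · n^2 = Θ(n^(log_3 9)). This is Case 2 of the master theorem: T(n) = Θ(f(n) · log n) = Θ(n^2 log n).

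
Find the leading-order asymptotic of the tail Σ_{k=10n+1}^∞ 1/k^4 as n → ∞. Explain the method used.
Σ_{k>10n} 1/k^4 ~ 1/(3 · (10n)^3)

Compare to the integral: ∫_{10n}^∞ x^(−4) dx = [−x^(−3)/3]_{10n}^∞ = 1/((4−1)·(10n)^3). Euler-Maclaurin then gives
  Σ_{k>10n} 1/k^4 = ∫_{10n}^∞ dx/x^4 − 1/(2·(10n)^4) + O(1/(10n)^5).
(Equivalently this is ζ(4) − Σ_{k≤10n} 1/k^4.)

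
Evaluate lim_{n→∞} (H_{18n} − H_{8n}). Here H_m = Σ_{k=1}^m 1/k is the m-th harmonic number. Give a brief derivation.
lim = ln(18/8) = ln(9/4)

Euler-Maclaurin gives H_m = ln m + γ + 1/(2m) + O(1/m^2). The γ and O(1/m) terms cancel in the difference:
  H_{18n} − H_{8n} = ln(18n) − ln(8n) + O(1/n) = ln(18/8) + O(1/n).
Hence the limit is ln(18/8) = ln(9/4).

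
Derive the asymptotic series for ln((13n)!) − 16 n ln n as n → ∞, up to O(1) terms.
ln((13n)!) − 16 n ln n = −3 n ln n + 13(ln 13 − 1) n + (1/2) ln(2π·13n) + O(1/n)

Stirling: ln((13n)!) = 13n ln(13n) − 13n + (1/2) ln(2π·13n) + O(1/n).
Expand 13n ln(13n) = 13n (ln n + ln 13) = 13n ln n + 13n ln 13.
Subtract 16n ln n: leading term is (13 − 16) n ln n = −3 n ln n. The next term is 13n ln 13 − 13n = 13(ln 13 − 1) n. Then the (1/2) ln(2π·13n) correction.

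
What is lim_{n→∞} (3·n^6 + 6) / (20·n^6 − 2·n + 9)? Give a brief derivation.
lim = 3/20

For large n the leading n^6 terms dominate both numerator and denominator. Dividing top and bottom by n^6, every other term tends to 0, leaving 3/20.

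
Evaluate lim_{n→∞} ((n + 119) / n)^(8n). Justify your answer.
lim = e^952

Rewrite as (1 + 119/n)^(8n). By the standard limit (1 + x/n)^n → e^x, we have (1 + 119/n)^n → e^119, and raising to the 8th power gives e^952.
More precisely, ln[(1 + 119/n)^(8n)] = 8n · ln(1 + 119/n) = 8n · (119/n + O(1/n^2)) = 952 + O(1/n) → 952.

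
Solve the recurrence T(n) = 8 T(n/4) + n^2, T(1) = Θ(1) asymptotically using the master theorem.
T(n) = Θ(n^2)

log_4 8 ≈ 1.500. f(n) = n^2 dominates n^(log_4 8) since 2 > 1.500, and the regularity condition a·f(n/b) = 8·(n/4)^2 = (8/16)·n^2 ≤ c·f(n) holds with c = 8/16 ≈ 0.5 < 1. So this is Case 3: T(n) = Θ(f(n)) = Θ(n^2).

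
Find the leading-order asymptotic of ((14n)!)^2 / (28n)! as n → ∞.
((14n)!)^2/(28n)! ~ ((2π·14n)^(1/2) / sqrt(2)) · 2^(−2·14n)  →  0

Write N = 14n. Stirling: N! ~ sqrt(2π N)(N/e)^N and (2N)! ~ sqrt(2π·2N)·(2N/e)^(2N).
  (N!)^2/(2N)! ~ (2π N)^(2/2) (N/e)^(2N) / [sqrt(2π·2N) (2N/e)^(2N)]
     = (2π N)^(2/2) / sqrt(2π·2N) · (N/(2N))^(2N)
     = (2π N)^((2−1)/2) / sqrt(2) · 2^(−2N).
Since 2^2 > 1, the factor 2^(−2N) decays exponentially, so the ratio → 0. Substituting N = 14n gives the stated form.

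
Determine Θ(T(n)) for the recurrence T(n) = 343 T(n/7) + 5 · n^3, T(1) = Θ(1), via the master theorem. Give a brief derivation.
T(n) = Θ(n^3 log n)

log_7 343 = 3, and f(n) = 5 · n^3 = Θ(n^(log_7 343)). This is Case 2 of the master theorem: T(n) = Θ(f(n) · log n) = Θ(n^3 log n).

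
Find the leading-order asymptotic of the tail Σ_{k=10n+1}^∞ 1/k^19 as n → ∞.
Σ_{k>10n} 1/k^19 ~ 1/(18 · (10n)^18)

Compare to the integral: ∫_{10n}^∞ x^(−19) dx = [−x^(−18)/18]_{10n}^∞ = 1/((19−1)·(10n)^18). Euler-Maclaurin then gives
  Σ_{k>10n} 1/k^19 = ∫_{10n}^∞ dx/x^19 − 1/(2·(10n)^19) + O(1/(10n)^20).
(Equivalently this is ζ(19) − Σ_{k≤10n} 1/k^19.)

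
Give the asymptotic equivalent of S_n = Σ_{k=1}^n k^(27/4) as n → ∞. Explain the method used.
S_n ~ (4/31) · n^(31/4)

Integral comparison: Σ_{k=1}^n k^(27/4) = ∫_0^n x^(27/4) dx + O(n^(27/4)). The integral is n^(1 + 27/4) / (1 + 27/4) = n^((27+4)/4) / ((27+4)/4) = (4/31) · n^(31/4).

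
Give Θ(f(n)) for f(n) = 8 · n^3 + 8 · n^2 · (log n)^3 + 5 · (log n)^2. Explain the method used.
f(n) ∈ Θ(n^3)

Compare the terms by growth order. For large n, n^a · (log n)^b dominates n^a' · (log n)^b' iff a > a', or (a = a' and b > b'). Ranking the 3 terms shows the dominant one is 8 · n^3. Hence f(n) ∈ Θ(n^3).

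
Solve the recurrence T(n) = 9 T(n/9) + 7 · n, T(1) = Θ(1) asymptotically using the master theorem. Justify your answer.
T(n) = Θ(n log n)

log_9 9 = 1, and f(n) = 7 · n = Θ(n^(log_9 9)). This is Case 2 of the master theorem: T(n) = Θ(f(n) · log n) = Θ(n log n).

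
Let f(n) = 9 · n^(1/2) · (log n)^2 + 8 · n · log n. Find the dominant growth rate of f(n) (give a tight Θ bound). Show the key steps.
f(n) ∈ Θ(n · log n)

Compare the terms by growth order. For large n, n^a · (log n)^b dominates n^a' · (log n)^b' iff a > a', or (a = a' and b > b'). Ranking the 2 terms shows the dominant one is 8 · n · log n. Hence f(n) ∈ Θ(n · log n).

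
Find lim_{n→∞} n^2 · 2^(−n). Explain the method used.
lim = 0

Exponentials with base > 1 dominate every fixed polynomial: for any fixed c, n^c / 2^n → 0 as n → ∞ (e.g. by the ratio test, or by writing 2^n = e^(n ln 2) and noting e^(n ln 2) / n^c → ∞). Hence n^2 · 2^(−n) = n^2 / 2^n → 0.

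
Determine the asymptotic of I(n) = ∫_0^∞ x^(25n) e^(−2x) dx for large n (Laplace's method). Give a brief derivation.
I(n) ~ (sqrt(2π·25n) / 2) · (25n/(2e))^(25n)

Write the integrand as exp(25n ln x − 2x) and set f(x) = 25n ln x − 2x. Then f'(x) = 25n/x − 2 = 0 at x* = 25n/2, and f''(x*) = −25n/x*^2 = −2^2/(25n). Laplace's method (interior maximum) gives
  I(n) ~ e^(f(x*)) · sqrt(2π / |f''(x*)|)
        = exp(25n ln(25n/2) − 25n) · sqrt(2π · 25n / 2^2)
        = (25n/2)^(25n) e^(−25n) · sqrt(2π·25n) / 2
        = (sqrt(2π·25n) / 2) · (25n/(2e))^(25n).
This matches Γ(25n+1)/2^(25n+1) with Stirling applied to Γ.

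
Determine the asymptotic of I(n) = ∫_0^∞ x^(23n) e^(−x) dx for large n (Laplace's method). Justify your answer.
I(n) ~ sqrt(2π·23n) · (23n/e)^(23n)

Write the integrand as exp(23n ln x − x) and set f(x) = 23n ln x − x. Then f'(x) = 23n/x − 1 = 0 at x* = 23n, and f''(x*) = −23n/x*^2 = −1/(23n). Laplace's method (interior maximum) gives
  I(n) ~ e^(f(x*)) · sqrt(2π / |f''(x*)|)
        = exp(23n ln(23n) − 23n) · sqrt(2π · 23n)
        = (23n)^(23n) e^(−23n) · sqrt(2π·23n)
        = sqrt(2π·23n) · (23n/e)^(23n).
This matches Γ(23n+1) with Stirling applied to Γ.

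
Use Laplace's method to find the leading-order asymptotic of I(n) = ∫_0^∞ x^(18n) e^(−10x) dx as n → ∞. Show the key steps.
I(n) ~ (sqrt(2π·18n) / 10) · (18n/(10e))^(18n)

Write the integrand as exp(18n ln x − 10x) and set f(x) = 18n ln x − 10x. Then f'(x) = 18n/x − 10 = 0 at x* = 18n/10, and f''(x*) = −18n/x*^2 = −10^2/(18n). Laplace's method (interior maximum) gives
  I(n) ~ e^(f(x*)) · sqrt(2π / |f''(x*)|)
        = exp(18n ln(18n/10) − 18n) · sqrt(2π · 18n / 10^2)
        = (18n/10)^(18n) e^(−18n) · sqrt(2π·18n) / 10
        = (sqrt(2π·18n) / 10) · (18n/(10e))^(18n).
This matches Γ(18n+1)/10^(18n+1) with Stirling applied to Γ.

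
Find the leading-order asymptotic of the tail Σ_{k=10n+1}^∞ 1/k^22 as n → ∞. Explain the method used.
Σ_{k>10n} 1/k^22 ~ 1/(21 · (10n)^21)

Compare to the integral: ∫_{10n}^∞ x^(−22) dx = [−x^(−21)/21]_{10n}^∞ = 1/((22−1)·(10n)^21). Euler-Maclaurin then gives
  Σ_{k>10n} 1/k^22 = ∫_{10n}^∞ dx/x^22 − 1/(2·(10n)^22) + O(1/(10n)^23).
(Equivalently this is ζ(22) − Σ_{k≤10n} 1/k^22.)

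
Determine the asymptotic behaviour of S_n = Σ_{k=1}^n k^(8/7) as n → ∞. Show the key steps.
S_n ~ (7/15) · n^(15/7)

Integral comparison: Σ_{k=1}^n k^(8/7) = ∫_0^n x^(8/7) dx + O(n^(8/7)). The integral is n^(1 + 8/7) / (1 + 8/7) = n^((8+7)/7) / ((8+7)/7) = (7/15) · n^(15/7).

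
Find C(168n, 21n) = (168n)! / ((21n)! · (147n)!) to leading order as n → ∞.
C(168n, 21n) ~ (16777216/823543)^(21n) · sqrt(4/(7π·21n))

Write N = 21n. Apply Stirling to each factorial:
  (8N)! ~ sqrt(2π·8N) · (8N/e)^(8N),
  N! ~ sqrt(2π N) · (N/e)^N,
  (7N)! ~ sqrt(2π·7N) · (7N/e)^(7N).
The exponential factors combine to (8N)^(8N) / (N^N · (7N)^(7N)) = 8^(8N)/7^(7N) = (8^8/7^7)^N = (16777216/823543)^N.
The square-root prefactors combine to sqrt(2π·8N) / (sqrt(2π N)·sqrt(2π·7N)) = sqrt(8 / (2π·7·N)) = sqrt(4/(7π·21n)).
Substituting N = 21n: C(168n, 21n) ~ (16777216/823543)^(21n) · sqrt(4/(7π·21n)).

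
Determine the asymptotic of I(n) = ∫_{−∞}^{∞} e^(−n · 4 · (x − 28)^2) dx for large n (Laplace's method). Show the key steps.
I(n) = sqrt(π/(4n))

Here φ(x) = 4 · (x − 28)^2 has its unique minimum at x* = 28 with φ(x*) = 0 and φ''(x*) = 8. Laplace's method gives
  I(n) ~ e^(−n φ(x*)) · sqrt(2π / (n · φ''(x*))) = sqrt(2π / (8n)) = sqrt(π/(4n)).
This is exact: substituting u = (x − 28)·sqrt(4n) gives I(n) = (1/sqrt(4n)) ∫_{−∞}^{∞} e^(−u^2) du = sqrt(π/(4n)).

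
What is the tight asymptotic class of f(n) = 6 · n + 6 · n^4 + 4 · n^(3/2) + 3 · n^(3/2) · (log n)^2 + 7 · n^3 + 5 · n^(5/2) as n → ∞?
f(n) ∈ Θ(n^4)

Compare the terms by growth order. For large n, n^a · (log n)^b dominates n^a' · (log n)^b' iff a > a', or (a = a' and b > b'). Ranking the 6 terms shows the dominant one is 6 · n^4. Hence f(n) ∈ Θ(n^4).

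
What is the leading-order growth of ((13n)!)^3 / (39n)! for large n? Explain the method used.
((13n)!)^3/(39n)! ~ ((2π·13n)^(2/2) / sqrt(3)) · 3^(−3·13n)  →  0

Write N = 13n. Stirling: N! ~ sqrt(2π N)(N/e)^N and (3N)! ~ sqrt(2π·3N)·(3N/e)^(3N).
  (N!)^3/(3N)! ~ (2π N)^(3/2) (N/e)^(3N) / [sqrt(2π·3N) (3N/e)^(3N)]
     = (2π N)^(3/2) / sqrt(2π·3N) · (N/(3N))^(3N)
     = (2π N)^((3−1)/2) / sqrt(3) · 3^(−3N).
Since 3^3 > 1, the factor 3^(−3N) decays exponentially, so the ratio → 0. Substituting N = 13n gives the stated form.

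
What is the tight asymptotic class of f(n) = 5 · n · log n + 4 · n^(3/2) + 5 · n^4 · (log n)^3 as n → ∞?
f(n) ∈ Θ(n^4 · (log n)^3)

Compare the terms by growth order. For large n, n^a · (log n)^b dominates n^a' · (log n)^b' iff a > a', or (a = a' and b > b'). Ranking the 3 terms shows the dominant one is 5 · n^4 · (log n)^3. Hence f(n) ∈ Θ(n^4 · (log n)^3).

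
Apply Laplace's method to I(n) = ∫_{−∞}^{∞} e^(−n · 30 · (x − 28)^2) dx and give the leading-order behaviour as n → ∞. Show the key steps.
I(n) = sqrt(π/(30n))

Here φ(x) = 30 · (x − 28)^2 has its unique minimum at x* = 28 with φ(x*) = 0 and φ''(x*) = 60. Laplace's method gives
  I(n) ~ e^(−n φ(x*)) · sqrt(2π / (n · φ''(x*))) = sqrt(2π / (60n)) = sqrt(π/(30n)).
This is exact: substituting u = (x − 28)·sqrt(30n) gives I(n) = (1/sqrt(30n)) ∫_{−∞}^{∞} e^(−u^2) du = sqrt(π/(30n)).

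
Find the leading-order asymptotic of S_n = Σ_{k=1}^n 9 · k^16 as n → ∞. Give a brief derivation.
S_n ~ 9 · n^17 / 17

By integral comparison (Euler-Maclaurin), Σ_{k=1}^n 9 · k^16 = 9 · ∫_0^n x^16 dx + O(n^16) = 9 · n^17/17 + O(n^16). (Equivalently, Faulhaber's formula gives the same leading term.)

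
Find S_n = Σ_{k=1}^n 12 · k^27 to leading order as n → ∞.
S_n ~ 3 · n^28 / 7

By integral comparison (Euler-Maclaurin), Σ_{k=1}^n 12 · k^27 = 12 · ∫_0^n x^27 dx + O(n^27) = 12 · n^28/28 = 3 · n^28 / 7 + O(n^27). (Equivalently, Faulhaber's formula gives the same leading term.)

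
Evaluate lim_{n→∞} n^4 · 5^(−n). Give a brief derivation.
lim = 0

Exponentials with base > 1 dominate every fixed polynomial: for any fixed c, n^c / 5^n → 0 as n → ∞ (e.g. by the ratio test, or by writing 5^n = e^(n ln 5) and noting e^(n ln 5) / n^c → ∞). Hence n^4 · 5^(−n) = n^4 / 5^n → 0.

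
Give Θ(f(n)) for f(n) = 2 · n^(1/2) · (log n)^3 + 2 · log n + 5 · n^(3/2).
f(n) ∈ Θ(n^(3/2))

Compare the terms by growth order. For large n, n^a · (log n)^b dominates n^a' · (log n)^b' iff a > a', or (a = a' and b > b'). Ranking the 3 terms shows the dominant one is 5 · n^(3/2). Hence f(n) ∈ Θ(n^(3/2)).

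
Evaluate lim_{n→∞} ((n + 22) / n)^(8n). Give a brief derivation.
lim = e^176

Rewrite as (1 + 22/n)^(8n). By the standard limit (1 + x/n)^n → e^x, we have (1 + 22/n)^n → e^22, and raising to the 8th power gives e^176.
More precisely, ln[(1 + 22/n)^(8n)] = 8n · ln(1 + 22/n) = 8n · (22/n + O(1/n^2)) = 176 + O(1/n) → 176.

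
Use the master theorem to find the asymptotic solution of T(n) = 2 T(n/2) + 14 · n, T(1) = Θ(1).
T(n) = Θ(n log n)

log_2 2 = 1, and f(n) = 14 · n = Θ(n^(log_2 2)). This is Case 2 of the master theorem: T(n) = Θ(f(n) · log n) = Θ(n log n).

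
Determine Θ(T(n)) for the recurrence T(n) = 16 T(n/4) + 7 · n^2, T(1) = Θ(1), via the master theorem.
T(n) = Θ(n^2 log n)

log_4 16 = 2, and f(n) = 7 · n^2 = Θ(n^(log_4 16)). This is Case 2 of the master theorem: T(n) = Θ(f(n) · log n) = Θ(n^2 log n).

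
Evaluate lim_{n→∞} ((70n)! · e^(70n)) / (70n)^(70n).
lim = ∞

Stirling: (70n)! ~ sqrt(2π·70n) · (70n/e)^(70n). Hence
  (70n)! · e^(70n) / (70n)^(70n) ~ sqrt(2π·70n) = sqrt(2π·70) · sqrt(n) → ∞.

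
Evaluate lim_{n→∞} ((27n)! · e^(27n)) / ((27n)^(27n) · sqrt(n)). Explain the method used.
lim = sqrt(2π·27)

Stirling: (27n)! ~ sqrt(2π·27n) · (27n/e)^(27n). Hence
  (27n)! · e^(27n) / (27n)^(27n) ~ sqrt(2π·27n).
Dividing by sqrt(n): sqrt(2π·27n) / sqrt(n) = sqrt(2π·27) · n^((1−1)/2), so the limit is sqrt(2π·27).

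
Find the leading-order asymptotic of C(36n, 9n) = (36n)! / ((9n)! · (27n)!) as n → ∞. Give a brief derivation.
C(36n, 9n) ~ (256/27)^(9n) · sqrt(2/(3π·9n))

Write N = 9n. Apply Stirling to each factorial:
  (4N)! ~ sqrt(2π·4N) · (4N/e)^(4N),
  N! ~ sqrt(2π N) · (N/e)^N,
  (3N)! ~ sqrt(2π·3N) · (3N/e)^(3N).
The exponential factors combine to (4N)^(4N) / (N^N · (3N)^(3N)) = 4^(4N)/3^(3N) = (4^4/3^3)^N = (256/27)^N.
The square-root prefactors combine to sqrt(2π·4N) / (sqrt(2π N)·sqrt(2π·3N)) = sqrt(4 / (2π·3·N)) = sqrt(2/(3π·9n)).
Substituting N = 9n: C(36n, 9n) ~ (256/27)^(9n) · sqrt(2/(3π·9n)).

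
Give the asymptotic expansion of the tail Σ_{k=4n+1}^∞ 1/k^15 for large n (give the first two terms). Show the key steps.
Σ_{k>4n} 1/k^15 = 1/(14 · (4n)^14) − 1/(2 · (4n)^15) + O(1/(4n)^16)

Compare to the integral: ∫_{4n}^∞ x^(−15) dx = [−x^(−14)/14]_{4n}^∞ = 1/((15−1)·(4n)^14). The Euler-Maclaurin correction adds −f(4n)/2 = −1/(2·(4n)^15). Euler-Maclaurin then gives
  Σ_{k>4n} 1/k^15 = ∫_{4n}^∞ dx/x^15 − 1/(2·(4n)^15) + O(1/(4n)^16).
(Equivalently this is ζ(15) − Σ_{k≤4n} 1/k^15.)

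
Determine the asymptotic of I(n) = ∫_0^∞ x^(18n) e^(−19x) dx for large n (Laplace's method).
I(n) ~ (sqrt(2π·18n) / 19) · (18n/(19e))^(18n)

Write the integrand as exp(18n ln x − 19x) and set f(x) = 18n ln x − 19x. Then f'(x) = 18n/x − 19 = 0 at x* = 18n/19, and f''(x*) = −18n/x*^2 = −19^2/(18n). Laplace's method (interior maximum) gives
  I(n) ~ e^(f(x*)) · sqrt(2π / |f''(x*)|)
        = exp(18n ln(18n/19) − 18n) · sqrt(2π · 18n / 19^2)
        = (18n/19)^(18n) e^(−18n) · sqrt(2π·18n) / 19
        = (sqrt(2π·18n) / 19) · (18n/(19e))^(18n).
This matches Γ(18n+1)/19^(18n+1) with Stirling applied to Γ.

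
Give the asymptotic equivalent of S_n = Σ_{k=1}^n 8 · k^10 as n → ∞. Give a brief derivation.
S_n ~ 8 · n^11 / 11

By integral comparison (Euler-Maclaurin), Σ_{k=1}^n 8 · k^10 = 8 · ∫_0^n x^10 dx + O(n^10) = 8 · n^11/11 + O(n^10). (Equivalently, Faulhaber's formula gives the same leading term.)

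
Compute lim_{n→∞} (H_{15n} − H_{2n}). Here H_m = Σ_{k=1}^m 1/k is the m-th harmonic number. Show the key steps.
lim = ln(15/2)

Euler-Maclaurin gives H_m = ln m + γ + 1/(2m) + O(1/m^2). The γ and O(1/m) terms cancel in the difference:
  H_{15n} − H_{2n} = ln(15n) − ln(2n) + O(1/n) = ln(15/2) + O(1/n).
Hence the limit is ln(15/2).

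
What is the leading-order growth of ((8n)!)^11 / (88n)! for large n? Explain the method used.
((8n)!)^11/(88n)! ~ ((2π·8n)^(10/2) / sqrt(11)) · 11^(−11·8n)  →  0

Write N = 8n. Stirling: N! ~ sqrt(2π N)(N/e)^N and (11N)! ~ sqrt(2π·11N)·(11N/e)^(11N).
  (N!)^11/(11N)! ~ (2π N)^(11/2) (N/e)^(11N) / [sqrt(2π·11N) (11N/e)^(11N)]
     = (2π N)^(11/2) / sqrt(2π·11N) · (N/(11N))^(11N)
     = (2π N)^((11−1)/2) / sqrt(11) · 11^(−11N).
Since 11^11 > 1, the factor 11^(−11N) decays exponentially, so the ratio → 0. Substituting N = 8n gives the stated form.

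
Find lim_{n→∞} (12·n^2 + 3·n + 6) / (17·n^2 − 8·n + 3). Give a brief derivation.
lim = 12/17

For large n the leading n^2 terms dominate both numerator and denominator. Dividing top and bottom by n^2, every other term tends to 0, leaving 12/17.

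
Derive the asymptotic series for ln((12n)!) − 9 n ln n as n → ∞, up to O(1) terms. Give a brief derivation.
ln((12n)!) − 9 n ln n = 3 n ln n + 12(ln 12 − 1) n + (1/2) ln(2π·12n) + O(1/n)

Stirling: ln((12n)!) = 12n ln(12n) − 12n + (1/2) ln(2π·12n) + O(1/n).
Expand 12n ln(12n) = 12n (ln n + ln 12) = 12n ln n + 12n ln 12.
Subtract 9n ln n: leading term is (12 − 9) n ln n = 3 n ln n. The next term is 12n ln 12 − 12n = 12(ln 12 − 1) n. Then the (1/2) ln(2π·12n) correction.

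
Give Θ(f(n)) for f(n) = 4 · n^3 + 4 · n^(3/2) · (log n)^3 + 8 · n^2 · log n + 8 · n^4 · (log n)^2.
f(n) ∈ Θ(n^4 · (log n)^2)

Compare the terms by growth order. For large n, n^a · (log n)^b dominates n^a' · (log n)^b' iff a > a', or (a = a' and b > b'). Ranking the 4 terms shows the dominant one is 8 · n^4 · (log n)^2. Hence f(n) ∈ Θ(n^4 · (log n)^2).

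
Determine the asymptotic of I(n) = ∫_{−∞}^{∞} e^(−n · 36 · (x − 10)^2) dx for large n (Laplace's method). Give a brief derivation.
I(n) = sqrt(π/(36n))

Here φ(x) = 36 · (x − 10)^2 has its unique minimum at x* = 10 with φ(x*) = 0 and φ''(x*) = 72. Laplace's method gives
  I(n) ~ e^(−n φ(x*)) · sqrt(2π / (n · φ''(x*))) = sqrt(2π / (72n)) = sqrt(π/(36n)).
This is exact: substituting u = (x − 10)·sqrt(36n) gives I(n) = (1/sqrt(36n)) ∫_{−∞}^{∞} e^(−u^2) du = sqrt(π/(36n)).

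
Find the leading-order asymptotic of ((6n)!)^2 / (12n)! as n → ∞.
((6n)!)^2/(12n)! ~ ((2π·6n)^(1/2) / sqrt(2)) · 2^(−2·6n)  →  0

Write N = 6n. Stirling: N! ~ sqrt(2π N)(N/e)^N and (2N)! ~ sqrt(2π·2N)·(2N/e)^(2N).
  (N!)^2/(2N)! ~ (2π N)^(2/2) (N/e)^(2N) / [sqrt(2π·2N) (2N/e)^(2N)]
     = (2π N)^(2/2) / sqrt(2π·2N) · (N/(2N))^(2N)
     = (2π N)^((2−1)/2) / sqrt(2) · 2^(−2N).
Since 2^2 > 1, the factor 2^(−2N) decays exponentially, so the ratio → 0. Substituting N = 6n gives the stated form.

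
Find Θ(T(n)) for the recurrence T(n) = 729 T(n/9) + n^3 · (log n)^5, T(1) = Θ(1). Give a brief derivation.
T(n) = Θ(n^3 · (log n)^6)

Here log_9 729 = 3 and f(n) = n^3 · (log n)^5 = Θ(n^(log_9 729) · (log n)^5). This is the extended Case 2 of the master theorem (f matches the critical exponent up to log factors), giving T(n) = Θ(n^(log_9 729) · (log n)^(5+1)) = Θ(n^3 · (log n)^6).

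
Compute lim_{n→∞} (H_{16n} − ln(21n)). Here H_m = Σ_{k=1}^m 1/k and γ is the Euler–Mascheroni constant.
lim = ln(16/21) + γ

By Euler-Maclaurin, H_m = ln m + γ + O(1/m). So
  H_{16n} − ln(21n) = ln(16n) + γ − ln(21n) + O(1/n)
                       = ln(16/21) + γ + O(1/n).
Hence the limit is ln(16/21) + γ.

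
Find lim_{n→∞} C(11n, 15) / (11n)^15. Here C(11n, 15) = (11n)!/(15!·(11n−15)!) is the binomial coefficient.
lim = 1/15! = 1/1307674368000

With N = 11n → ∞: C(N, 15) / N^15 = [N(N−1)…(N−14)] / (15! · N^15) = (1/15!) · 1 · (1 − 1/(11n)) · … · (1 − 14/(11n)). Each factor → 1 as N → ∞, so the limit is 1/15! = 1/1307674368000.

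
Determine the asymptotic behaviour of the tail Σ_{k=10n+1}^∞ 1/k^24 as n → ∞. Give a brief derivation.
Σ_{k>10n} 1/k^24 ~ 1/(23 · (10n)^23)

Compare to the integral: ∫_{10n}^∞ x^(−24) dx = [−x^(−23)/23]_{10n}^∞ = 1/((24−1)·(10n)^23). Euler-Maclaurin then gives
  Σ_{k>10n} 1/k^24 = ∫_{10n}^∞ dx/x^24 − 1/(2·(10n)^24) + O(1/(10n)^25).
(Equivalently this is ζ(24) − Σ_{k≤10n} 1/k^24.)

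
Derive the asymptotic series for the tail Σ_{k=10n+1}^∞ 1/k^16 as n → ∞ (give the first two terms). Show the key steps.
Σ_{k>10n} 1/k^16 = 1/(15 · (10n)^15) − 1/(2 · (10n)^16) + O(1/(10n)^17)

Compare to the integral: ∫_{10n}^∞ x^(−16) dx = [−x^(−15)/15]_{10n}^∞ = 1/((16−1)·(10n)^15). The Euler-Maclaurin correction adds −f(10n)/2 = −1/(2·(10n)^16). Euler-Maclaurin then gives
  Σ_{k>10n} 1/k^16 = ∫_{10n}^∞ dx/x^16 − 1/(2·(10n)^16) + O(1/(10n)^17).
(Equivalently this is ζ(16) − Σ_{k≤10n} 1/k^16.)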